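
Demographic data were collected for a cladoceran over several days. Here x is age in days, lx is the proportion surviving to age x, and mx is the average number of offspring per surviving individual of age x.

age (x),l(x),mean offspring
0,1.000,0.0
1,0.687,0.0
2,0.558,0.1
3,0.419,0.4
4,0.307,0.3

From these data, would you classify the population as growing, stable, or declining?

R0 = Σ lx·mx = 0 + 0 + 0.0558 + 0.1676 + 0.0921 = 0.3155
R0 < 1, so the population is declining.

declining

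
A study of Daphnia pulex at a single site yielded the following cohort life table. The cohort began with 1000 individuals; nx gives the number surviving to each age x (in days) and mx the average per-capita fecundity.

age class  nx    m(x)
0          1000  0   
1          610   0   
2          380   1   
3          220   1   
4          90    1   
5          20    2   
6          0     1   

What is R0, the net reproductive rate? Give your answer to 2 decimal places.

lx = nx/n0 = nx/1000: 1, 0.61, 0.38, 0.22, 0.09, 0.02, 0
lx·mx by age: 0, 0, 0.38, 0.22, 0.09, 0.04, 0
R0 = Σ lx·mx = 0.73 → 0.73

0.73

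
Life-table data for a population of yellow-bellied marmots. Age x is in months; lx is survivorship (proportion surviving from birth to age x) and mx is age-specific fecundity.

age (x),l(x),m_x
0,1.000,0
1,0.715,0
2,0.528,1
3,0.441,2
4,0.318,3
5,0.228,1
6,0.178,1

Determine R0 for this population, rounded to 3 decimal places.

2.770

lx·mx by age: 0, 0, 0.528, 0.882, 0.954, 0.228, 0.178
R0 = Σ lx·mx = 2.77 → 2.770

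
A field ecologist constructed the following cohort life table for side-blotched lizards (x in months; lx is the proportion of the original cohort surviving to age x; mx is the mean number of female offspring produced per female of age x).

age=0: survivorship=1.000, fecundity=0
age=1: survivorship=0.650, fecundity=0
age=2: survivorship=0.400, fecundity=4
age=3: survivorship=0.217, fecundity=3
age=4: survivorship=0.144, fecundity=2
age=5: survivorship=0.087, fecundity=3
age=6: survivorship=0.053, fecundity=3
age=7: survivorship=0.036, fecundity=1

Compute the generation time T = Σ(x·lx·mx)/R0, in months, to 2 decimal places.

2.94

lx·mx: 0, 0, 1.6, 0.651, 0.288, 0.261, 0.159, 0.036 → R0 = 2.995
x·lx·mx: 0, 0, 3.2, 1.953, 1.152, 1.305, 0.954, 0.252 → Σ = 8.816
T = 8.816 / 2.995 = 2.943573… → 2.94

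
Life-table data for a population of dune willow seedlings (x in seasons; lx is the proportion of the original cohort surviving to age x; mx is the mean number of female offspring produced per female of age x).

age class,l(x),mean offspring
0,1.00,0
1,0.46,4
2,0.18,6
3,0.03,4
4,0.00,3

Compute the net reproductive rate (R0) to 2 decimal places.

lx·mx by age: 0, 1.84, 1.08, 0.12, 0
R0 = Σ lx·mx = 3.04 → 3.04

3.04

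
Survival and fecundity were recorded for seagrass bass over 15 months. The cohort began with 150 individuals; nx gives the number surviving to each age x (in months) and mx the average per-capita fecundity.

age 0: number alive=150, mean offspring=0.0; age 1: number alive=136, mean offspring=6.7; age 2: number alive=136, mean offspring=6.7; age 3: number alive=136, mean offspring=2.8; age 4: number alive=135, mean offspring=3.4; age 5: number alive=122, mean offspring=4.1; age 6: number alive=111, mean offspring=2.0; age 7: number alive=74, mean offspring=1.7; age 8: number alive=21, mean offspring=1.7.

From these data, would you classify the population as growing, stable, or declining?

growing

lx = nx/n0 = nx/150: 1, 0.90667…, 0.90667…, 0.90667…, 0.9, 0.81333…, 0.74, 0.49333…, 0.14
R0 = Σ lx·mx = 0 + 6.074667… + 6.074667… + 2.538667… + 3.06 + 3.334667… + 1.48 + 0.838667… + 0.238 = 23.639333…
R0 > 1, so the population is growing.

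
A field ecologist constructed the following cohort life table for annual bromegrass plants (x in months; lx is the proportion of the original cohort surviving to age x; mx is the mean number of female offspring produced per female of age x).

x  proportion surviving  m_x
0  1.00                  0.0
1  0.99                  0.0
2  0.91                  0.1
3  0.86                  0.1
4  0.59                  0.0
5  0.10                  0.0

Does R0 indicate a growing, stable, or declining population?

R0 = Σ lx·mx = 0 + 0 + 0.091 + 0.086 + 0 + 0 = 0.177
R0 < 1, so the population is declining.

declining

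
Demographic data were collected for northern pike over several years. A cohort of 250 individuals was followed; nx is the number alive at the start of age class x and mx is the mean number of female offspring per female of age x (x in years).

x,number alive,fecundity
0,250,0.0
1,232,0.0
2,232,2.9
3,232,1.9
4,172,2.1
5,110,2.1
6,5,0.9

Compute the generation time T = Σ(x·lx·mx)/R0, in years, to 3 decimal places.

lx = nx/n0 = nx/250: 1, 0.928, 0.928, 0.928, 0.688, 0.44, 0.02
lx·mx: 0, 0, 2.6912, 1.7632, 1.4448, 0.924, 0.018 → R0 = 6.8412
x·lx·mx: 0, 0, 5.3824, 5.2896, 5.7792, 4.62, 0.108 → Σ = 21.1792
T = 21.1792 / 6.8412 = 3.095831… → 3.096

3.096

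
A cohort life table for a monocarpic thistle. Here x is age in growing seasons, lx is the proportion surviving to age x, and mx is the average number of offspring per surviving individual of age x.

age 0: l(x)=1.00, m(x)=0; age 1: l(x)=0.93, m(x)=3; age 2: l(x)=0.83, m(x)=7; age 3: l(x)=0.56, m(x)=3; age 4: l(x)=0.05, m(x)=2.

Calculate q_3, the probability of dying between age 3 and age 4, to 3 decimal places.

0.911

q_3 = (l_3 − l_4) / l_3 = (0.56 − 0.05) / 0.56
     = 0.51 / 0.56 = 0.910714… → 0.911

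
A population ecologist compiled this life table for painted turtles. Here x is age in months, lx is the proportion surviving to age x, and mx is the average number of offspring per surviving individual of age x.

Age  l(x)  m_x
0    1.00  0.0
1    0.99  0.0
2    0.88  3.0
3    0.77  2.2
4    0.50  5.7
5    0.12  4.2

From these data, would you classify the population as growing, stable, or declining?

R0 = Σ lx·mx = 0 + 0 + 2.64 + 1.694 + 2.85 + 0.504 = 7.688
R0 > 1, so the population is growing.

growing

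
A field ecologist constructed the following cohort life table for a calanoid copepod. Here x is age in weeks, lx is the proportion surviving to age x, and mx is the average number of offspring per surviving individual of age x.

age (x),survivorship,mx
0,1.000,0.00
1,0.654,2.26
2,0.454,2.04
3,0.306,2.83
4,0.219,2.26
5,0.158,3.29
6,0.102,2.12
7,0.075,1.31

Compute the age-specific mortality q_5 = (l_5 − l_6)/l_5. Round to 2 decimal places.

0.35

q_5 = (l_5 − l_6) / l_5 = (0.158 − 0.102) / 0.158
     = 0.056 / 0.158 = 0.35443… → 0.35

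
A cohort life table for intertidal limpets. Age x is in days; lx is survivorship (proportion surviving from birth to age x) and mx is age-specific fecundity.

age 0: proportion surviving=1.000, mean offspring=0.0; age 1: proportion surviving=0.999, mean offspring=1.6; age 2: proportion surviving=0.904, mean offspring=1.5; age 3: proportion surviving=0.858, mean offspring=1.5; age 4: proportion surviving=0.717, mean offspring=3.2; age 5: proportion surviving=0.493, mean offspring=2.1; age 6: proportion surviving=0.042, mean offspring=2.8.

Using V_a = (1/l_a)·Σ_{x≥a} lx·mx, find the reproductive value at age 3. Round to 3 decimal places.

5.518

lx·mx for x ≥ 3: 1.287, 2.2944, 1.0353, 0.1176 → sum = 4.7343
V_3 = 4.7343 / l_3 = 4.7343 / 0.858 = 5.517832… → 5.518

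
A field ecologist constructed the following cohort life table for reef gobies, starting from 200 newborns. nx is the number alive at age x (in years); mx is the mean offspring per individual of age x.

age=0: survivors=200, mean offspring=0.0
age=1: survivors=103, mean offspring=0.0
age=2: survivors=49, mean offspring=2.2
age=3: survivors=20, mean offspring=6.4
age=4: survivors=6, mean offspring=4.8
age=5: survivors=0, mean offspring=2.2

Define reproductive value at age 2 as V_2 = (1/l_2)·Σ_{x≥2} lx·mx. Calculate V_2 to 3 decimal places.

lx = nx/n0 = nx/200: 1, 0.515, 0.245, 0.1, 0.03, 0
lx·mx for x ≥ 2: 0.539, 0.64, 0.144, 0 → sum = 1.323
V_2 = 1.323 / l_2 = 1.323 / 0.245 = 5.4 → 5.400

5.400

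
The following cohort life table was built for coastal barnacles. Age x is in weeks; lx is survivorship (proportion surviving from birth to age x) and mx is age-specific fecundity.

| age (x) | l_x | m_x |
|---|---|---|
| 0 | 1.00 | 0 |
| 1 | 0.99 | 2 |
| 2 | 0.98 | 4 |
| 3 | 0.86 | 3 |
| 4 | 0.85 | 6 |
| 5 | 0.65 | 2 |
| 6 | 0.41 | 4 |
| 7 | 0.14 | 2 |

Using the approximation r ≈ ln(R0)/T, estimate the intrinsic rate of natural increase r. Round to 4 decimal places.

R0 = Σ lx·mx = 0 + 1.98 + 3.92 + 2.58 + 5.1 + 1.3 + 1.64 + 0.28 = 16.8
Σ x·lx·mx = 56.26; T = 56.26/16.8 = 3.34881…
r ≈ ln(R0)/T = ln(16.8)/3.34881… = 0.842502… → 0.8425

0.8425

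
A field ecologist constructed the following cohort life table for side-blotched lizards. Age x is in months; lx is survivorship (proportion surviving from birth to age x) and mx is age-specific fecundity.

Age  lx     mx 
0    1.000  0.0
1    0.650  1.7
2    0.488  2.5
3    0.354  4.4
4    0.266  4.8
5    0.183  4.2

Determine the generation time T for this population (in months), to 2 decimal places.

2.90

lx·mx: 0, 1.105, 1.22, 1.5576, 1.2768, 0.7686 → R0 = 5.928
x·lx·mx: 0, 1.105, 2.44, 4.6728, 5.1072, 3.843 → Σ = 17.168
T = 17.168 / 5.928 = 2.896086… → 2.90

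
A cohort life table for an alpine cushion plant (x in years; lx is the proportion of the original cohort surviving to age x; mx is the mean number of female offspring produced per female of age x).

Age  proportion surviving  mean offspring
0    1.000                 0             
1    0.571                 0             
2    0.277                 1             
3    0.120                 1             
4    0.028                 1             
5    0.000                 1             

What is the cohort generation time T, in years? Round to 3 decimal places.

lx·mx: 0, 0, 0.277, 0.12, 0.028, 0 → R0 = 0.425
x·lx·mx: 0, 0, 0.554, 0.36, 0.112, 0 → Σ = 1.026
T = 1.026 / 0.425 = 2.414118… → 2.414

2.414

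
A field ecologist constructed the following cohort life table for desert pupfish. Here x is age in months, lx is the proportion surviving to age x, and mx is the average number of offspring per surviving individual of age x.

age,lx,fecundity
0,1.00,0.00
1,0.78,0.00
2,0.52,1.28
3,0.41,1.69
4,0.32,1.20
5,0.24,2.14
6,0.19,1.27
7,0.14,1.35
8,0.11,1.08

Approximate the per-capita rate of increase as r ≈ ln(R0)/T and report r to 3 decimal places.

0.258

R0 = Σ lx·mx = 0 + 0 + 0.6656 + 0.6929 + 0.384 + 0.5136 + 0.2413 + 0.189 + 0.1188 = 2.8052
Σ x·lx·mx = 11.2351; T = 11.2351/2.8052 = 4.0051…
r ≈ ln(R0)/T = ln(2.8052)/4.0051… = 0.25754… → 0.258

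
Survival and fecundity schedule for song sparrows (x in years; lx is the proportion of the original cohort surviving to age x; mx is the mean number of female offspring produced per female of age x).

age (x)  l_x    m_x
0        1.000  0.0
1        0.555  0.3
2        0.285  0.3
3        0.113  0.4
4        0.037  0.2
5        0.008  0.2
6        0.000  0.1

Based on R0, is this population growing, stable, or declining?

R0 = Σ lx·mx = 0 + 0.1665 + 0.0855 + 0.0452 + 0.0074 + 0.0016 + 0 = 0.3062
R0 < 1, so the population is declining.

declining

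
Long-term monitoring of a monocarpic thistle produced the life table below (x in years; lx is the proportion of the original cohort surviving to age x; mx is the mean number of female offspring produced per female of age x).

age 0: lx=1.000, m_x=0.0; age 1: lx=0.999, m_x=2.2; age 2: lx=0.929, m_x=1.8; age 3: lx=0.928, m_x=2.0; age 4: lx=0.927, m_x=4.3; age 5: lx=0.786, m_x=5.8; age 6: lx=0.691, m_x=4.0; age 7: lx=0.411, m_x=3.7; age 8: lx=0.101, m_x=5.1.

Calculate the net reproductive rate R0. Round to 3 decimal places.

lx·mx by age: 0, 2.1978, 1.6722, 1.856, 3.9861, 4.5588, 2.764, 1.5207, 0.5151
R0 = Σ lx·mx = 19.0707 → 19.071

19.071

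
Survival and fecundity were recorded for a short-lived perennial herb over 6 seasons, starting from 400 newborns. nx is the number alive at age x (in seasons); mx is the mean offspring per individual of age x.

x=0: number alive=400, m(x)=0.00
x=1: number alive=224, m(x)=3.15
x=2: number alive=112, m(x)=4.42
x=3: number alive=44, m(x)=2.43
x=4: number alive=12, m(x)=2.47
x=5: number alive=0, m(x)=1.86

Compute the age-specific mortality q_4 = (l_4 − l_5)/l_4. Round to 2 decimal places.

1.00

lx = nx/n0 = nx/400: 1, 0.56, 0.28, 0.11, 0.03, 0
q_4 = (l_4 − l_5) / l_4 = (0.03 − 0) / 0.03
     = 0.03 / 0.03 = 1 → 1.00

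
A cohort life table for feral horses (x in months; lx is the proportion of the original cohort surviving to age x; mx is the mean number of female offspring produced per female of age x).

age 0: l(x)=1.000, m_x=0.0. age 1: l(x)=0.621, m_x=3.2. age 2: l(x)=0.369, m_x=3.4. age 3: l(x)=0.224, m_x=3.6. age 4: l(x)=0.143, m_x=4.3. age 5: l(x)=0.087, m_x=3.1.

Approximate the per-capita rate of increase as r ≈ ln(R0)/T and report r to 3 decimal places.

R0 = Σ lx·mx = 0 + 1.9872 + 1.2546 + 0.8064 + 0.6149 + 0.2697 = 4.9328
Σ x·lx·mx = 10.7237; T = 10.7237/4.9328 = 2.17396…
r ≈ ln(R0)/T = ln(4.9328)/2.17396… = 0.7341… → 0.734

0.734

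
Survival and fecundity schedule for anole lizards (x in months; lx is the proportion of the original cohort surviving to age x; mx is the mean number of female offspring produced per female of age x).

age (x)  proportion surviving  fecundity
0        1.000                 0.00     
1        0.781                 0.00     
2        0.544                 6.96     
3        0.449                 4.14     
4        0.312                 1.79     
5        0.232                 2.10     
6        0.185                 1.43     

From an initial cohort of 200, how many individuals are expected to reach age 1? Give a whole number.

156

Expected survivors = N0 · l_1 = 200 × 0.781 = 156.2 → 156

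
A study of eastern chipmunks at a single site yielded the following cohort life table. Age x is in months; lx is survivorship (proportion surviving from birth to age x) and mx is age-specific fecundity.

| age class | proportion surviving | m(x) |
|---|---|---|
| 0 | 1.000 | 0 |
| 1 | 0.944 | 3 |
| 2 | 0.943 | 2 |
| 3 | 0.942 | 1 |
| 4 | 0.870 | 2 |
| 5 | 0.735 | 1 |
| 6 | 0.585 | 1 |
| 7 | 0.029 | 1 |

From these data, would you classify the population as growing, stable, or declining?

growing

R0 = Σ lx·mx = 0 + 2.832 + 1.886 + 0.942 + 1.74 + 0.735 + 0.585 + 0.029 = 8.749
R0 > 1, so the population is growing.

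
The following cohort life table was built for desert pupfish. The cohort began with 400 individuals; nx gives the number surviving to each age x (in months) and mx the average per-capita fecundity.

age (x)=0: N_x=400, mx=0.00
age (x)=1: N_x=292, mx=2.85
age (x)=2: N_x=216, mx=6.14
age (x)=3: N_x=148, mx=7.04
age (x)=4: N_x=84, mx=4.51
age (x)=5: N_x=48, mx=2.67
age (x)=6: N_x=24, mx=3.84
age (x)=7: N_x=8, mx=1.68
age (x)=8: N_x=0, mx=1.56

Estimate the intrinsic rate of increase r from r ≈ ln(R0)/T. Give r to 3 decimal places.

lx = nx/n0 = nx/400: 1, 0.73, 0.54, 0.37, 0.21, 0.12, 0.06, 0.02, 0
R0 = Σ lx·mx = 0 + 2.0805 + 3.3156 + 2.6048 + 0.9471 + 0.3204 + 0.2304 + 0.0336 + 0 = 9.5324
Σ x·lx·mx = 23.5341; T = 23.5341/9.5324 = 2.46885…
r ≈ ln(R0)/T = ln(9.5324)/2.46885… = 0.91326… → 0.913

0.913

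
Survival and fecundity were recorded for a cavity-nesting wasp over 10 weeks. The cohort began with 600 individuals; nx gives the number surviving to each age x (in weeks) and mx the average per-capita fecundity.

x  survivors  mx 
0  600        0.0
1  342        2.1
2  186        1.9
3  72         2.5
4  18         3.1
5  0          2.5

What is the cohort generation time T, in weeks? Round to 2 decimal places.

lx = nx/n0 = nx/600: 1, 0.57, 0.31, 0.12, 0.03, 0
lx·mx: 0, 1.197, 0.589, 0.3, 0.093, 0 → R0 = 2.179
x·lx·mx: 0, 1.197, 1.178, 0.9, 0.372, 0 → Σ = 3.647
T = 3.647 / 2.179 = 1.673704… → 1.67

1.67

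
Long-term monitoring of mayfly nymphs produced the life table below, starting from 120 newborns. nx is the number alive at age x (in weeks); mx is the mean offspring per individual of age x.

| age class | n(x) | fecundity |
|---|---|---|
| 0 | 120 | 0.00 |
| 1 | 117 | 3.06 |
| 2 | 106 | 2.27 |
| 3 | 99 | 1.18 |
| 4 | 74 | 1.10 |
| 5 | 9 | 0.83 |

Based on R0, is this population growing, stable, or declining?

lx = nx/n0 = nx/120: 1, 0.975, 0.88333…, 0.825, 0.61667…, 0.075
R0 = Σ lx·mx = 0 + 2.9835 + 2.005167… + 0.9735 + 0.678333… + 0.06225 = 6.70275…
R0 > 1, so the population is growing.

growing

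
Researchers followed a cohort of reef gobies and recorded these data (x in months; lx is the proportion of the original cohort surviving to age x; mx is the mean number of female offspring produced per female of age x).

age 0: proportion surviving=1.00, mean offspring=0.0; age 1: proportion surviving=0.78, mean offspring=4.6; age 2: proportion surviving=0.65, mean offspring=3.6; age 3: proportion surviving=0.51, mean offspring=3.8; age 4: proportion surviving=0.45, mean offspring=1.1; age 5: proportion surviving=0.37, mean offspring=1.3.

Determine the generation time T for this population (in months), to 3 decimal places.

lx·mx: 0, 3.588, 2.34, 1.938, 0.495, 0.481 → R0 = 8.842
x·lx·mx: 0, 3.588, 4.68, 5.814, 1.98, 2.405 → Σ = 18.467
T = 18.467 / 8.842 = 2.088555… → 2.089

2.089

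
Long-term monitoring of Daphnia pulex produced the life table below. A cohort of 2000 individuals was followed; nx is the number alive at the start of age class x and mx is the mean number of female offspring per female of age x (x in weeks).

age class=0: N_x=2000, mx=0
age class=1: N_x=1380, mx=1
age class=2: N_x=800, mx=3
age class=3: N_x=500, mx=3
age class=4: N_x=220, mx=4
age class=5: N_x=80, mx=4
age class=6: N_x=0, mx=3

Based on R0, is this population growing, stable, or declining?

lx = nx/n0 = nx/2000: 1, 0.69, 0.4, 0.25, 0.11, 0.04, 0
R0 = Σ lx·mx = 0 + 0.69 + 1.2 + 0.75 + 0.44 + 0.16 + 0 = 3.24
R0 > 1, so the population is growing.

growing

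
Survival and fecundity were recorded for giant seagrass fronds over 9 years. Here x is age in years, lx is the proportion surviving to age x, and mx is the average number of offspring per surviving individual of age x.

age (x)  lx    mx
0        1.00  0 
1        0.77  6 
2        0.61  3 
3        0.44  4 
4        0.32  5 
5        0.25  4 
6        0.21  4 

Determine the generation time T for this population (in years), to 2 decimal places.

2.58

lx·mx: 0, 4.62, 1.83, 1.76, 1.6, 1, 0.84 → R0 = 11.65
x·lx·mx: 0, 4.62, 3.66, 5.28, 6.4, 5, 5.04 → Σ = 30
T = 30 / 11.65 = 2.575107… → 2.58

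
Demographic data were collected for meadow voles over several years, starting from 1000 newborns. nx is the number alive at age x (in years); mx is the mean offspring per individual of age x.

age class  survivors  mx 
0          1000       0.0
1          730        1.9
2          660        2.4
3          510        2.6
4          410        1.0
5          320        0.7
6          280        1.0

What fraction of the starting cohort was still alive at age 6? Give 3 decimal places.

l_6 = n_6/n_0 = 280/1000 = 0.28 → 0.280

0.280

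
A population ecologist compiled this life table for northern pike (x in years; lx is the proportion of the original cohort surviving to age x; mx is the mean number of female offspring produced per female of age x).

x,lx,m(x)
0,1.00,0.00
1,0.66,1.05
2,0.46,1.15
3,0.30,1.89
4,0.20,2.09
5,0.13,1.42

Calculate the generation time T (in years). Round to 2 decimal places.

lx·mx: 0, 0.693, 0.529, 0.567, 0.418, 0.1846 → R0 = 2.3916
x·lx·mx: 0, 0.693, 1.058, 1.701, 1.672, 0.923 → Σ = 6.047
T = 6.047 / 2.3916 = 2.528433… → 2.53

2.53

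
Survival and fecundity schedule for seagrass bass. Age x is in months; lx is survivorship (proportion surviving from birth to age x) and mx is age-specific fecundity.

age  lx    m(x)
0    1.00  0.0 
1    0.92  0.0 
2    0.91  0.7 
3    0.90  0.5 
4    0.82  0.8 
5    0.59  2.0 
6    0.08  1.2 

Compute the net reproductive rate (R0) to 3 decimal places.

3.019

lx·mx by age: 0, 0, 0.637, 0.45, 0.656, 1.18, 0.096
R0 = Σ lx·mx = 3.019 → 3.019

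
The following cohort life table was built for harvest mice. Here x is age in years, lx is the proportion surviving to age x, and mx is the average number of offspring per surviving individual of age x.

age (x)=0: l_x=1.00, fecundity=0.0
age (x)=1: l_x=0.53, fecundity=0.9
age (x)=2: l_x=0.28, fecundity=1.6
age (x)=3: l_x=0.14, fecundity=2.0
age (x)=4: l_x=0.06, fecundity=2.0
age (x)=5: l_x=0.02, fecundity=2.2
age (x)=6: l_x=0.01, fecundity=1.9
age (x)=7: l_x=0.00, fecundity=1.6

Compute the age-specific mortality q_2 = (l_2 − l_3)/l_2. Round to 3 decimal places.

0.500

q_2 = (l_2 − l_3) / l_2 = (0.28 − 0.14) / 0.28
     = 0.14 / 0.28 = 0.5 → 0.500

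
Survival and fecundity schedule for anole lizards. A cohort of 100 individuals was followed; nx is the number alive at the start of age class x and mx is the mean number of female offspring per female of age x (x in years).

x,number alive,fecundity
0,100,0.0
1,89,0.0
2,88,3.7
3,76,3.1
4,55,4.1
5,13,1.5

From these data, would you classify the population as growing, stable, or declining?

lx = nx/n0 = nx/100: 1, 0.89, 0.88, 0.76, 0.55, 0.13
R0 = Σ lx·mx = 0 + 0 + 3.256 + 2.356 + 2.255 + 0.195 = 8.062
R0 > 1, so the population is growing.

growing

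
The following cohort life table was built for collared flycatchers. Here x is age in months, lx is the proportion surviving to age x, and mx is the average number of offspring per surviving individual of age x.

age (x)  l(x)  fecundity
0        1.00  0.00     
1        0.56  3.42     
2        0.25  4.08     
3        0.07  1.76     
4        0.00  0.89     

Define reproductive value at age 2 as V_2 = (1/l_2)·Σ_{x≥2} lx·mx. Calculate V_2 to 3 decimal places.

4.573

lx·mx for x ≥ 2: 1.02, 0.1232, 0 → sum = 1.1432
V_2 = 1.1432 / l_2 = 1.1432 / 0.25 = 4.5728 → 4.573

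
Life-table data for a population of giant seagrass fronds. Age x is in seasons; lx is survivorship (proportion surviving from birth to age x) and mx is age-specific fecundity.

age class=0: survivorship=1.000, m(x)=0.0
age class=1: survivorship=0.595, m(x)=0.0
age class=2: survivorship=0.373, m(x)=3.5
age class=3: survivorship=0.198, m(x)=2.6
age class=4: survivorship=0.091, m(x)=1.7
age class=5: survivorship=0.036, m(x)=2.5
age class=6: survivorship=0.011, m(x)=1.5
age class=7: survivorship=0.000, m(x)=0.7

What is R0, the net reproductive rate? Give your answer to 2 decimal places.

lx·mx by age: 0, 0, 1.3055, 0.5148, 0.1547, 0.09, 0.0165, 0
R0 = Σ lx·mx = 2.0815 → 2.08

2.08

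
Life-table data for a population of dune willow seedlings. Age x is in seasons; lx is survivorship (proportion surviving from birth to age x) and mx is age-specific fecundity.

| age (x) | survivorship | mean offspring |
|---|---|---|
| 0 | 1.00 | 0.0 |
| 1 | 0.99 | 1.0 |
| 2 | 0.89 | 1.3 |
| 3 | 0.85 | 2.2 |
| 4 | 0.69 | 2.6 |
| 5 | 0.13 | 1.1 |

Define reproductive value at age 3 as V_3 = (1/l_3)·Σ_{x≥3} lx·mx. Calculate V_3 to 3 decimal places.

4.479

lx·mx for x ≥ 3: 1.87, 1.794, 0.143 → sum = 3.807
V_3 = 3.807 / l_3 = 3.807 / 0.85 = 4.478824… → 4.479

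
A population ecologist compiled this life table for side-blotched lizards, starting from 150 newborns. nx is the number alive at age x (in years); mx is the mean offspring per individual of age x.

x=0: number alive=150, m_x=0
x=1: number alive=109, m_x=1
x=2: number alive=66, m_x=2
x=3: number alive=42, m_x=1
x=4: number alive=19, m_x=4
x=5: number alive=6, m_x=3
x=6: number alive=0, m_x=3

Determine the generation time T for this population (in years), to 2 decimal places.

2.37

lx = nx/n0 = nx/150: 1, 0.72667…, 0.44, 0.28, 0.12667…, 0.04, 0
lx·mx: 0, 0.726667…, 0.88, 0.28, 0.506667…, 0.12, 0 → R0 = 2.513333…
x·lx·mx: 0, 0.726667…, 1.76, 0.84, 2.026667…, 0.6, 0 → Σ = 5.953333…
T = 5.953333… / 2.513333… = 2.3687… → 2.37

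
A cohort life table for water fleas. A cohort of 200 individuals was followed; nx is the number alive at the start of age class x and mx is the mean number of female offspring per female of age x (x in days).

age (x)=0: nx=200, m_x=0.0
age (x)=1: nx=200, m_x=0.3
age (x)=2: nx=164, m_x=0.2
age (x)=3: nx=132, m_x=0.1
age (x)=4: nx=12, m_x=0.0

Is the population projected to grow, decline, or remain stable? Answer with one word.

lx = nx/n0 = nx/200: 1, 1, 0.82, 0.66, 0.06
R0 = Σ lx·mx = 0 + 0.3 + 0.164 + 0.066 + 0 = 0.53
R0 < 1, so the population is declining.

declining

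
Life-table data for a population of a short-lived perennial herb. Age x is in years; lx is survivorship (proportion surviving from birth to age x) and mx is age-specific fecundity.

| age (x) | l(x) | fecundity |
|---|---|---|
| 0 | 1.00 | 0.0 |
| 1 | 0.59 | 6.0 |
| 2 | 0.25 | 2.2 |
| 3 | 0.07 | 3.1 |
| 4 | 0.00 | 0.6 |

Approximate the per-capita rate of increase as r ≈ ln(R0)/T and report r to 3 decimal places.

R0 = Σ lx·mx = 0 + 3.54 + 0.55 + 0.217 + 0 = 4.307
Σ x·lx·mx = 5.291; T = 5.291/4.307 = 1.22847…
r ≈ ln(R0)/T = ln(4.307)/1.22847… = 1.18867… → 1.189

1.189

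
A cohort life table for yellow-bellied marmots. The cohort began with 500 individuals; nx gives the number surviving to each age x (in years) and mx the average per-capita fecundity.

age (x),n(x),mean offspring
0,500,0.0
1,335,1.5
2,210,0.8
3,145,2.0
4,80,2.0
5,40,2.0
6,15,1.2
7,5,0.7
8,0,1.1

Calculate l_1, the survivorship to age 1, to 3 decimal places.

l_1 = n_1/n_0 = 335/500 = 0.67 → 0.670

0.670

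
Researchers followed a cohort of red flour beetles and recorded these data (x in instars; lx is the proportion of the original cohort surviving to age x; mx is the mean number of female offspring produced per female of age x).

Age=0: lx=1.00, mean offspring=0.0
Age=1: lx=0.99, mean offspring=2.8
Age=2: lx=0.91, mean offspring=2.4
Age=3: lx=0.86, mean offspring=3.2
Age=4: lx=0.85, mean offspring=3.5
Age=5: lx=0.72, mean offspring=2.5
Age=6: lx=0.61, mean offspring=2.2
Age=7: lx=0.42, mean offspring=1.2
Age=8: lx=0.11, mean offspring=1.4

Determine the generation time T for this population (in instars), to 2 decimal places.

3.39

lx·mx: 0, 2.772, 2.184, 2.752, 2.975, 1.8, 1.342, 0.504, 0.154 → R0 = 14.483
x·lx·mx: 0, 2.772, 4.368, 8.256, 11.9, 9, 8.052, 3.528, 1.232 → Σ = 49.108
T = 49.108 / 14.483 = 3.390734… → 3.39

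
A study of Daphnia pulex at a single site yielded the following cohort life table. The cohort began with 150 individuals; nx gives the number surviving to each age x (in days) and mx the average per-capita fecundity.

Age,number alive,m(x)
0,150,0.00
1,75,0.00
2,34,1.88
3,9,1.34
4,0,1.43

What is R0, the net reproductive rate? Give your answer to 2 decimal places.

0.51

lx = nx/n0 = nx/150: 1, 0.5, 0.22667…, 0.06, 0
lx·mx by age: 0, 0, 0.426133…, 0.0804, 0
R0 = Σ lx·mx = 0.506533… → 0.51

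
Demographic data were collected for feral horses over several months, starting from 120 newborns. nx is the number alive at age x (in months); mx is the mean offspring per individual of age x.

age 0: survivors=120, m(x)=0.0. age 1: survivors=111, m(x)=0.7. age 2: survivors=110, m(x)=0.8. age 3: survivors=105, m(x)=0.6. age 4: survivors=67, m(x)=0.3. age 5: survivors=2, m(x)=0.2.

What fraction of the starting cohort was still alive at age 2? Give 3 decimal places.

l_2 = n_2/n_0 = 110/120 = 0.916667… → 0.917

0.917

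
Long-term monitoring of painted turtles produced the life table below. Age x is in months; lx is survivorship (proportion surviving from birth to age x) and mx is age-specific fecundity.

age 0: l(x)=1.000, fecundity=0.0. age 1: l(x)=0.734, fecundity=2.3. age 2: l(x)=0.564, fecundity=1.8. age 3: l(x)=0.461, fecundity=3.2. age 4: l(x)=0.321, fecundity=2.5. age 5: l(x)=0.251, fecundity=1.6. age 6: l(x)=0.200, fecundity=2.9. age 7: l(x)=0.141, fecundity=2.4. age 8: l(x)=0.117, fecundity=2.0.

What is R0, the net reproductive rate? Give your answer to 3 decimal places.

lx·mx by age: 0, 1.6882, 1.0152, 1.4752, 0.8025, 0.4016, 0.58, 0.3384, 0.234
R0 = Σ lx·mx = 6.5351 → 6.535

6.535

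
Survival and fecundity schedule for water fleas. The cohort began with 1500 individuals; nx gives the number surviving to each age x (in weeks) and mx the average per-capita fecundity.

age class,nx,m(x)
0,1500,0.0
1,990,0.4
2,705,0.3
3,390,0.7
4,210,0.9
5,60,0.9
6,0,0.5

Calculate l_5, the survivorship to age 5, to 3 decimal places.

l_5 = n_5/n_0 = 60/1500 = 0.04 → 0.040

0.040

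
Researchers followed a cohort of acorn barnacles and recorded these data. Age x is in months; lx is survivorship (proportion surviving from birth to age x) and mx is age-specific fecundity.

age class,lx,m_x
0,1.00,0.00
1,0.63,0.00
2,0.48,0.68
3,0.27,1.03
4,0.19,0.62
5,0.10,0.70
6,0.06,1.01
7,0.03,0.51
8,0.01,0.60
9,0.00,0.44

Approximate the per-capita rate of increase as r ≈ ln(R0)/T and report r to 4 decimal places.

R0 = Σ lx·mx = 0 + 0 + 0.3264 + 0.2781 + 0.1178 + 0.07 + 0.0606 + 0.0153 + 0.006 + 0 = 0.8742
Σ x·lx·mx = 2.827; T = 2.827/0.8742 = 3.23381…
r ≈ ln(R0)/T = ln(0.8742)/3.23381… = -0.041575… → -0.0416

-0.0416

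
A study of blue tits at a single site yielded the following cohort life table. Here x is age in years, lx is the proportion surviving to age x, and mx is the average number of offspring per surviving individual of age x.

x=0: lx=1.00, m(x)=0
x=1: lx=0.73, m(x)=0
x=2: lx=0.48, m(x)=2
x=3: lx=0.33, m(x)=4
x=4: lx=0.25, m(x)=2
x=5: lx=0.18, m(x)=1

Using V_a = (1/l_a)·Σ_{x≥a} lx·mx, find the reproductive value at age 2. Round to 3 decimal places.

lx·mx for x ≥ 2: 0.96, 1.32, 0.5, 0.18 → sum = 2.96
V_2 = 2.96 / l_2 = 2.96 / 0.48 = 6.166667… → 6.167

6.167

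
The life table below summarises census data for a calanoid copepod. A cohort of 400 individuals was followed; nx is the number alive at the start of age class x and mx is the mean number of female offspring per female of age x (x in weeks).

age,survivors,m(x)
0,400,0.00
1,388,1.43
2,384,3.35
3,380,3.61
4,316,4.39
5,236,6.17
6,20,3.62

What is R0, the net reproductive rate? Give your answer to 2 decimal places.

lx = nx/n0 = nx/400: 1, 0.97, 0.96, 0.95, 0.79, 0.59, 0.05
lx·mx by age: 0, 1.3871, 3.216, 3.4295, 3.4681, 3.6403, 0.181
R0 = Σ lx·mx = 15.322 → 15.32

15.32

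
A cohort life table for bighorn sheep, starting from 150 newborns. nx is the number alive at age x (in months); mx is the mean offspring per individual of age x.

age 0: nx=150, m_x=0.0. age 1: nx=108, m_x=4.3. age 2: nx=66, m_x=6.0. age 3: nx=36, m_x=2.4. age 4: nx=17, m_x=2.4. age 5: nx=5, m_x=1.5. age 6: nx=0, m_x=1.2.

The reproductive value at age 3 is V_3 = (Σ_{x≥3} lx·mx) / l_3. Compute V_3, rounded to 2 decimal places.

3.74

lx = nx/n0 = nx/150: 1, 0.72, 0.44, 0.24, 0.11333…, 0.03333…, 0
lx·mx for x ≥ 3: 0.576, 0.272…, 0.05…, 0 → sum = 0.898…
V_3 = 0.898… / l_3 = 0.898… / 0.24 = 3.741667… → 3.74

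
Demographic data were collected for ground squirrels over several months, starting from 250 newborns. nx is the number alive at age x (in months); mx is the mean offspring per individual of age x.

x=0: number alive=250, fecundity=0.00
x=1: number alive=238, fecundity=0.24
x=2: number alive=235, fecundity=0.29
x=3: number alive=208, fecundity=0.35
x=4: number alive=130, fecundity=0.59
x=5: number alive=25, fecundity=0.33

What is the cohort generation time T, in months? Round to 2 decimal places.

2.68

lx = nx/n0 = nx/250: 1, 0.952, 0.94, 0.832, 0.52, 0.1
lx·mx: 0, 0.22848, 0.2726, 0.2912, 0.3068, 0.033 → R0 = 1.13208
x·lx·mx: 0, 0.22848, 0.5452, 0.8736, 1.2272, 0.165 → Σ = 3.03948
T = 3.03948 / 1.13208 = 2.684863… → 2.68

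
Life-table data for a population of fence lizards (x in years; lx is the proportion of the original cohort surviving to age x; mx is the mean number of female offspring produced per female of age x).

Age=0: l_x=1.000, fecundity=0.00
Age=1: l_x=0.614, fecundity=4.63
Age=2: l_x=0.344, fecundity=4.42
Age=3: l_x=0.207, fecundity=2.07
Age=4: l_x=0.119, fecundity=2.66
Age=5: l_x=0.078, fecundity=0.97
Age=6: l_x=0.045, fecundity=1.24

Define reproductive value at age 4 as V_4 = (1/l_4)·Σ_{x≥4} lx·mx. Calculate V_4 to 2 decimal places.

lx·mx for x ≥ 4: 0.31654, 0.07566, 0.0558 → sum = 0.448
V_4 = 0.448 / l_4 = 0.448 / 0.119 = 3.764706… → 3.76

3.76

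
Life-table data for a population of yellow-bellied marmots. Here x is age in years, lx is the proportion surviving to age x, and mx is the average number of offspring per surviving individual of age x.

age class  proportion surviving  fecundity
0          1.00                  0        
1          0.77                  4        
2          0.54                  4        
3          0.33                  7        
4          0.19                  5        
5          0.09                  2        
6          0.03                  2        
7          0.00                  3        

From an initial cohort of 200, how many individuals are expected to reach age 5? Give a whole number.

Expected survivors = N0 · l_5 = 200 × 0.09 = 18 → 18

18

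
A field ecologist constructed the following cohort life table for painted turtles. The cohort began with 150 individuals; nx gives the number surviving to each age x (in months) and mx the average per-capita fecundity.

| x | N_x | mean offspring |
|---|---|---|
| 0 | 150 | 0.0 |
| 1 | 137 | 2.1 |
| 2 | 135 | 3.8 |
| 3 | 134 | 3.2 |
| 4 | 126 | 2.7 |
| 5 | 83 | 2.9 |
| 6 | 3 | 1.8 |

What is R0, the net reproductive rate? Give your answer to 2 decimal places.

lx = nx/n0 = nx/150: 1, 0.91333…, 0.9, 0.89333…, 0.84, 0.55333…, 0.02
lx·mx by age: 0, 1.918…, 3.42, 2.858667…, 2.268, 1.604667…, 0.036
R0 = Σ lx·mx = 12.105333… → 12.11

12.11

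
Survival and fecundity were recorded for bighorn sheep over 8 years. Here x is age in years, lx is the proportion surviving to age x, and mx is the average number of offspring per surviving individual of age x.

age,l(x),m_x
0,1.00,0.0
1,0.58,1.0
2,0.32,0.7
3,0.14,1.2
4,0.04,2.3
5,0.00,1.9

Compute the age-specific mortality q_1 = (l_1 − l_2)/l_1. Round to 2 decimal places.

q_1 = (l_1 − l_2) / l_1 = (0.58 − 0.32) / 0.58
     = 0.26 / 0.58 = 0.448276… → 0.45

0.45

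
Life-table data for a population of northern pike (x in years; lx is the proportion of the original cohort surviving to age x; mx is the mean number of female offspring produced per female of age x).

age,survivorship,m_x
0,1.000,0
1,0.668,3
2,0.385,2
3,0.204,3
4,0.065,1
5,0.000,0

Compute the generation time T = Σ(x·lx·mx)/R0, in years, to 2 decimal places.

1.63

lx·mx: 0, 2.004, 0.77, 0.612, 0.065, 0 → R0 = 3.451
x·lx·mx: 0, 2.004, 1.54, 1.836, 0.26, 0 → Σ = 5.64
T = 5.64 / 3.451 = 1.634309… → 1.63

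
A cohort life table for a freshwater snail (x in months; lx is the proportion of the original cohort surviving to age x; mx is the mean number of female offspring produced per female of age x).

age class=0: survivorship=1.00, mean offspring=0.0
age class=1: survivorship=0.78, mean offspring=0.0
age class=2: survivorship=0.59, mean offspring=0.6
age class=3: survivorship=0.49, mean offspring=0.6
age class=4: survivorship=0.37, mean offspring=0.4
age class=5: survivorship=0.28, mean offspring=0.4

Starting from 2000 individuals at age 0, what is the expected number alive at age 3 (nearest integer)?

980

Expected survivors = N0 · l_3 = 2000 × 0.49 = 980 → 980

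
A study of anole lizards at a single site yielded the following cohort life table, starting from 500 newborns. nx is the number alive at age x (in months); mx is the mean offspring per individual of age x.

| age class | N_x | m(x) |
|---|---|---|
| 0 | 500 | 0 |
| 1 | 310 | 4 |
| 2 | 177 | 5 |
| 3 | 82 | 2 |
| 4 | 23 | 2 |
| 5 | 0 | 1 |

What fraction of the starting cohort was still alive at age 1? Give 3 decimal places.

l_1 = n_1/n_0 = 310/500 = 0.62 → 0.620

0.620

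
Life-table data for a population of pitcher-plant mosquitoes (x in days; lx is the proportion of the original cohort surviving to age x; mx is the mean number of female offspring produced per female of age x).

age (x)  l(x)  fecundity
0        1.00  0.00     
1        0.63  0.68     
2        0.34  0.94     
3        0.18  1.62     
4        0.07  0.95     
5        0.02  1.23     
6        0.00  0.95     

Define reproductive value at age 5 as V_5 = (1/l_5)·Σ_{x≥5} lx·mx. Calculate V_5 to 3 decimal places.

lx·mx for x ≥ 5: 0.0246, 0 → sum = 0.0246
V_5 = 0.0246 / l_5 = 0.0246 / 0.02 = 1.23 → 1.230

1.230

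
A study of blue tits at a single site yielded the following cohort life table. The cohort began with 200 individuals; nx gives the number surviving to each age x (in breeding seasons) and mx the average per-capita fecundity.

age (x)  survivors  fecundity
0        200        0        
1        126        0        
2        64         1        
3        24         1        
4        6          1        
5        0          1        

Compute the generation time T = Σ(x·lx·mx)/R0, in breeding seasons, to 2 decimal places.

lx = nx/n0 = nx/200: 1, 0.63, 0.32, 0.12, 0.03, 0
lx·mx: 0, 0, 0.32, 0.12, 0.03, 0 → R0 = 0.47
x·lx·mx: 0, 0, 0.64, 0.36, 0.12, 0 → Σ = 1.12
T = 1.12 / 0.47 = 2.382979… → 2.38

2.38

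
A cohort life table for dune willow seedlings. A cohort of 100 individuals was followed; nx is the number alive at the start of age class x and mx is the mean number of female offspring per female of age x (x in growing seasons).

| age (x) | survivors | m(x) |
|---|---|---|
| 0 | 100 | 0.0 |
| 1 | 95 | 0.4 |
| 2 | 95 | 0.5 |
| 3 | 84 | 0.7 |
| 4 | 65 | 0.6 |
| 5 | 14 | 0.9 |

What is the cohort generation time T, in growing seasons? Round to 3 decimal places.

2.697

lx = nx/n0 = nx/100: 1, 0.95, 0.95, 0.84, 0.65, 0.14
lx·mx: 0, 0.38, 0.475, 0.588, 0.39, 0.126 → R0 = 1.959
x·lx·mx: 0, 0.38, 0.95, 1.764, 1.56, 0.63 → Σ = 5.284
T = 5.284 / 1.959 = 2.697295… → 2.697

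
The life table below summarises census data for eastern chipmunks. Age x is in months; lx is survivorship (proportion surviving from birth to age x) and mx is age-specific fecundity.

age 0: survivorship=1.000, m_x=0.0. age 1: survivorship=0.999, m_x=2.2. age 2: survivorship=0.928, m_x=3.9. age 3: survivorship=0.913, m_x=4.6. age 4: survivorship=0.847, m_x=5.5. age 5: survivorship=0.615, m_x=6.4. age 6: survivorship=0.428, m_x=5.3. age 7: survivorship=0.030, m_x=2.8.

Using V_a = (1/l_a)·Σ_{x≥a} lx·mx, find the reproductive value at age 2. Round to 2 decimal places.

20.22

lx·mx for x ≥ 2: 3.6192, 4.1998, 4.6585, 3.936, 2.2684, 0.084 → sum = 18.7659
V_2 = 18.7659 / l_2 = 18.7659 / 0.928 = 20.221875 → 20.22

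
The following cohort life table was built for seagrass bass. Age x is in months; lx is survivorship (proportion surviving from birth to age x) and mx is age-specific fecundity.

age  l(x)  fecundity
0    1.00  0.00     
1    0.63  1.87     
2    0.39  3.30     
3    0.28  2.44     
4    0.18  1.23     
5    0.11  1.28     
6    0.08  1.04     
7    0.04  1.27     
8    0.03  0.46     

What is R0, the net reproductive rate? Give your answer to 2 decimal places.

lx·mx by age: 0, 1.1781, 1.287, 0.6832, 0.2214, 0.1408, 0.0832, 0.0508, 0.0138
R0 = Σ lx·mx = 3.6583 → 3.66

3.66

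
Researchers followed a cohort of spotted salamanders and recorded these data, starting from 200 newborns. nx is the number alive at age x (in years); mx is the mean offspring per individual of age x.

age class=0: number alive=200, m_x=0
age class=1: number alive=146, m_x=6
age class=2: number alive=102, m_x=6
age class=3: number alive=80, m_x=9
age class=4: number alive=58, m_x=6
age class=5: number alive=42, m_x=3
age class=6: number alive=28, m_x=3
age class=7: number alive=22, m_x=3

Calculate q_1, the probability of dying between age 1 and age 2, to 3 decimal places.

0.301

lx = nx/n0 = nx/200: 1, 0.73, 0.51, 0.4, 0.29, 0.21, 0.14, 0.11
q_1 = (l_1 − l_2) / l_1 = (0.73 − 0.51) / 0.73
     = 0.22 / 0.73 = 0.30137… → 0.301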